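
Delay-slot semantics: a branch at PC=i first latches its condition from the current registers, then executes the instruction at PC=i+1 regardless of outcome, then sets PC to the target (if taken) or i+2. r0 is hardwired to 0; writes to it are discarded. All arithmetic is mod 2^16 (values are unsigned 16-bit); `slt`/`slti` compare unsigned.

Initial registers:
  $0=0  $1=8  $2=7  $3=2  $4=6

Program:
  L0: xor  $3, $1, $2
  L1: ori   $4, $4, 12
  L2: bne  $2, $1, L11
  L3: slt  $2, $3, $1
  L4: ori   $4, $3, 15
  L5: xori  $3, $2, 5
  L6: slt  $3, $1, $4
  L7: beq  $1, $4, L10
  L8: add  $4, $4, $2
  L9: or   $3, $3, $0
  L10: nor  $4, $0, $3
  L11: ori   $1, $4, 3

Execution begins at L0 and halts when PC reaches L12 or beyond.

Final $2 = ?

0

  step pc=0: xor  $3, $1, $2  regs=(0,8,7,15,6)
  step pc=1: ori   $4, $4, 12  regs=(0,8,7,15,14)
  step pc=2: bne  $2, $1, L11  cond=T  regs=(0,8,7,15,14)
  step pc=3: slt  $2, $3, $1  regs=(0,8,0,15,14)
  step pc=11: ori   $1, $4, 3  regs=(0,15,0,15,14)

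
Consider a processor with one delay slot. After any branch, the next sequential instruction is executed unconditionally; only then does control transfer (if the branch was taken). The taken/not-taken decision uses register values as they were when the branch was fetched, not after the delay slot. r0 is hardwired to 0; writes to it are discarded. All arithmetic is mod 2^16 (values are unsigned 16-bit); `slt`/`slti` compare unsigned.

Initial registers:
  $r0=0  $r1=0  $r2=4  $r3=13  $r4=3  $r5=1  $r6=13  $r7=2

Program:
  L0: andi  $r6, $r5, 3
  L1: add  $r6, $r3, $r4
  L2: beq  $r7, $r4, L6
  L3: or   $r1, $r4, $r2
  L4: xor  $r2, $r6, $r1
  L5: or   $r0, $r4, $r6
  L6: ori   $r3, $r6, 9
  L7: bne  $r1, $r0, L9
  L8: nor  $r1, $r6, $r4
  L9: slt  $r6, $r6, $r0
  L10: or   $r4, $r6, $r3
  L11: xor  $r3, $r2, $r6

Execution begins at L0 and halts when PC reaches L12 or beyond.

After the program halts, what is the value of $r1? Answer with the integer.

65516

PC=0  andi  $r6, $r5, 3      | $r0=0 $r1=0 $r2=4 $r3=13 $r4=3 $r5=1 $r6=1 $r7=2
PC=1  add  $r6, $r3, $r4     | $r0=0 $r1=0 $r2=4 $r3=13 $r4=3 $r5=1 $r6=16 $r7=2
PC=2  beq  $r7, $r4, L6      | $r0=0 $r1=0 $r2=4 $r3=13 $r4=3 $r5=1 $r6=16 $r7=2  [not taken]
PC=3  or   $r1, $r4, $r2     | $r0=0 $r1=7 $r2=4 $r3=13 $r4=3 $r5=1 $r6=16 $r7=2
PC=4  xor  $r2, $r6, $r1     | $r0=0 $r1=7 $r2=23 $r3=13 $r4=3 $r5=1 $r6=16 $r7=2
PC=5  or   $r0, $r4, $r6     | $r0=0 $r1=7 $r2=23 $r3=13 $r4=3 $r5=1 $r6=16 $r7=2
PC=6  ori   $r3, $r6, 9      | $r0=0 $r1=7 $r2=23 $r3=25 $r4=3 $r5=1 $r6=16 $r7=2
PC=7  bne  $r1, $r0, L9      | $r0=0 $r1=7 $r2=23 $r3=25 $r4=3 $r5=1 $r6=16 $r7=2  [TAKEN]
PC=8  nor  $r1, $r6, $r4     | $r0=0 $r1=65516 $r2=23 $r3=25 $r4=3 $r5=1 $r6=16 $r7=2
PC=9  slt  $r6, $r6, $r0     | $r0=0 $r1=65516 $r2=23 $r3=25 $r4=3 $r5=1 $r6=0 $r7=2
PC=10 or   $r4, $r6, $r3     | $r0=0 $r1=65516 $r2=23 $r3=25 $r4=25 $r5=1 $r6=0 $r7=2
PC=11 xor  $r3, $r2, $r6     | $r0=0 $r1=65516 $r2=23 $r3=23 $r4=25 $r5=1 $r6=0 $r7=2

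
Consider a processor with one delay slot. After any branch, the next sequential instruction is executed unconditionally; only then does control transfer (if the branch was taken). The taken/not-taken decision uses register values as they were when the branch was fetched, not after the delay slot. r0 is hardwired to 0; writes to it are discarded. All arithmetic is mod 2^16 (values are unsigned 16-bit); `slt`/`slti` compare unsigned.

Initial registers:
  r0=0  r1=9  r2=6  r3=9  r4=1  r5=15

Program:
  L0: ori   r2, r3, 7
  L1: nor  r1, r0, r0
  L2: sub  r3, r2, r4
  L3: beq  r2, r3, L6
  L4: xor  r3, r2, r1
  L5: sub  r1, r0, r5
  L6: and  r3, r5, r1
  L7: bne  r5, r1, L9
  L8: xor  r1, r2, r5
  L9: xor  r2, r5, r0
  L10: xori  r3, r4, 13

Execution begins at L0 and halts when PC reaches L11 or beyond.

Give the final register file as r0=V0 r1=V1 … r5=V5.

  step pc=0: ori   r2, r3, 7  regs=(0,9,15,9,1,15)
  step pc=1: nor  r1, r0, r0  regs=(0,65535,15,9,1,15)
  step pc=2: sub  r3, r2, r4  regs=(0,65535,15,14,1,15)
  step pc=3: beq  r2, r3, L6  cond=F  regs=(0,65535,15,14,1,15)
  step pc=4: xor  r3, r2, r1  regs=(0,65535,15,65520,1,15)
  step pc=5: sub  r1, r0, r5  regs=(0,65521,15,65520,1,15)
  step pc=6: and  r3, r5, r1  regs=(0,65521,15,1,1,15)
  step pc=7: bne  r5, r1, L9  cond=T  regs=(0,65521,15,1,1,15)
  step pc=8: xor  r1, r2, r5  regs=(0,0,15,1,1,15)
  step pc=9: xor  r2, r5, r0  regs=(0,0,15,1,1,15)
  step pc=10: xori  r3, r4, 13  regs=(0,0,15,12,1,15)

r0=0 r1=0 r2=15 r3=12 r4=1 r5=15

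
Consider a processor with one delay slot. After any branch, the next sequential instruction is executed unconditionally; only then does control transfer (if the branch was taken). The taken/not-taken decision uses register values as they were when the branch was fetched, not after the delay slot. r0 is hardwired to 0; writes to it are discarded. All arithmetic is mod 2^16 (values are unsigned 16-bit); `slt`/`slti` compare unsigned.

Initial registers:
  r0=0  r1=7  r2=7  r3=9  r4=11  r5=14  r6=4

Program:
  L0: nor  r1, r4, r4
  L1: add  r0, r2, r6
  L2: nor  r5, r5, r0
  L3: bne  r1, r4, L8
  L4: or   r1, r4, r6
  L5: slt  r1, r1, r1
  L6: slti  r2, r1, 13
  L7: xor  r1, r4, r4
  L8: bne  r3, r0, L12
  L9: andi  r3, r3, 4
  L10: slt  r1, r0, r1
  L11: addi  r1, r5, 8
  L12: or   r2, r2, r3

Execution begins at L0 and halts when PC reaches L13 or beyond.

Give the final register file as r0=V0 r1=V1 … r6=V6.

PC=0  nor  r1, r4, r4        | r0=0 r1=65524 r2=7 r3=9 r4=11 r5=14 r6=4
PC=1  add  r0, r2, r6        | r0=0 r1=65524 r2=7 r3=9 r4=11 r5=14 r6=4
PC=2  nor  r5, r5, r0        | r0=0 r1=65524 r2=7 r3=9 r4=11 r5=65521 r6=4
PC=3  bne  r1, r4, L8        | r0=0 r1=65524 r2=7 r3=9 r4=11 r5=65521 r6=4  [TAKEN]
PC=4  or   r1, r4, r6        | r0=0 r1=15 r2=7 r3=9 r4=11 r5=65521 r6=4
PC=8  bne  r3, r0, L12       | r0=0 r1=15 r2=7 r3=9 r4=11 r5=65521 r6=4  [TAKEN]
PC=9  andi  r3, r3, 4        | r0=0 r1=15 r2=7 r3=0 r4=11 r5=65521 r6=4
PC=12 or   r2, r2, r3        | r0=0 r1=15 r2=7 r3=0 r4=11 r5=65521 r6=4

r0=0 r1=15 r2=7 r3=0 r4=11 r5=65521 r6=4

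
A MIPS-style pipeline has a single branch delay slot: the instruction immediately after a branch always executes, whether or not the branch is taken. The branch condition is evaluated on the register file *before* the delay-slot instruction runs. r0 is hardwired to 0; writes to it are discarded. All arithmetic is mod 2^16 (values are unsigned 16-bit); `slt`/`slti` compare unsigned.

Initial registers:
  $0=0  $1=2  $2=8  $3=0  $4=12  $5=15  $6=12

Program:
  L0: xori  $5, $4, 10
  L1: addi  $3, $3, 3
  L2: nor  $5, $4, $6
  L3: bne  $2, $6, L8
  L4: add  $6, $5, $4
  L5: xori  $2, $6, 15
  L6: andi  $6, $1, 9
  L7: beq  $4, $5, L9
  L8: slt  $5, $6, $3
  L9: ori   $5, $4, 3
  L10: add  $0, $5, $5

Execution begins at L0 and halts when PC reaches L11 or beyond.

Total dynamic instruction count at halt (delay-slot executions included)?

  step pc=0: xori  $5, $4, 10  regs=(0,2,8,0,12,6,12)
  step pc=1: addi  $3, $3, 3  regs=(0,2,8,3,12,6,12)
  step pc=2: nor  $5, $4, $6  regs=(0,2,8,3,12,65523,12)
  step pc=3: bne  $2, $6, L8  cond=T  regs=(0,2,8,3,12,65523,12)
  step pc=4: add  $6, $5, $4  regs=(0,2,8,3,12,65523,65535)
  step pc=8: slt  $5, $6, $3  regs=(0,2,8,3,12,0,65535)
  step pc=9: ori   $5, $4, 3  regs=(0,2,8,3,12,15,65535)
  step pc=10: add  $0, $5, $5  regs=(0,2,8,3,12,15,65535)

8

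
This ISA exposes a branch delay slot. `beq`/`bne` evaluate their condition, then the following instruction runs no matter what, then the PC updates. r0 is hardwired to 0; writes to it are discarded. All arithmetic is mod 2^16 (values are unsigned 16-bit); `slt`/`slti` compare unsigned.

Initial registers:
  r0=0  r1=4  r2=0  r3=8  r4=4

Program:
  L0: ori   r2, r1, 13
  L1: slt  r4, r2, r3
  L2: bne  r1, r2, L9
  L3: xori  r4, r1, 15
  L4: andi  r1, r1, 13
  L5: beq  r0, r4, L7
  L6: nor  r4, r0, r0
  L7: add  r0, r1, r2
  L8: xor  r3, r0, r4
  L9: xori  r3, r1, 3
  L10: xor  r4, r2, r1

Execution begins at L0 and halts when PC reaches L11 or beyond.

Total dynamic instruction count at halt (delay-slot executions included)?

  step pc=0: ori   r2, r1, 13  regs=(0,4,13,8,4)
  step pc=1: slt  r4, r2, r3  regs=(0,4,13,8,0)
  step pc=2: bne  r1, r2, L9  cond=T  regs=(0,4,13,8,0)
  step pc=3: xori  r4, r1, 15  regs=(0,4,13,8,11)
  step pc=9: xori  r3, r1, 3  regs=(0,4,13,7,11)
  step pc=10: xor  r4, r2, r1  regs=(0,4,13,7,9)

6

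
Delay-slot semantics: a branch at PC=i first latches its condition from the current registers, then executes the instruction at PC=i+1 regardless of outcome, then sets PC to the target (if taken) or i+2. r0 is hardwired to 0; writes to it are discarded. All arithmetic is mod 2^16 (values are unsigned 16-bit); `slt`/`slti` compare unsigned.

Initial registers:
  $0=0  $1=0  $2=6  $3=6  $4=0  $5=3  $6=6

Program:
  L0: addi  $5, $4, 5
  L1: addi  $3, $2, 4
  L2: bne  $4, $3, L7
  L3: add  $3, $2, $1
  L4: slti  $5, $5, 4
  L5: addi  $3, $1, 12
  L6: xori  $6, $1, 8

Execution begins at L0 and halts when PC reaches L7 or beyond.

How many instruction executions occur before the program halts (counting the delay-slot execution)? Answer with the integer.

  step pc=0: addi  $5, $4, 5  regs=(0,0,6,6,0,5,6)
  step pc=1: addi  $3, $2, 4  regs=(0,0,6,10,0,5,6)
  step pc=2: bne  $4, $3, L7  cond=T  regs=(0,0,6,10,0,5,6)
  step pc=3: add  $3, $2, $1  regs=(0,0,6,6,0,5,6)

4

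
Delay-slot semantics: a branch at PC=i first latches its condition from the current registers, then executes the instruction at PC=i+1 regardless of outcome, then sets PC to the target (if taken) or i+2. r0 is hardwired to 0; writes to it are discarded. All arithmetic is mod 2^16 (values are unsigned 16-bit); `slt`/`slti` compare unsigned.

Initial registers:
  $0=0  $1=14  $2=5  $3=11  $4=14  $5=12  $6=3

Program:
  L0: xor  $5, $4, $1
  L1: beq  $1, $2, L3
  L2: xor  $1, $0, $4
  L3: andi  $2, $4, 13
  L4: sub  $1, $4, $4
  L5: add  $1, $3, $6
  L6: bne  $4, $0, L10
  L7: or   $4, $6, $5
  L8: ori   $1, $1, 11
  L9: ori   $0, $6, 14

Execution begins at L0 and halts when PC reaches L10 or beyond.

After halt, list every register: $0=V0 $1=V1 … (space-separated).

$0=0 $1=14 $2=12 $3=11 $4=3 $5=0 $6=3

PC=0  xor  $5, $4, $1        | $0=0 $1=14 $2=5 $3=11 $4=14 $5=0 $6=3
PC=1  beq  $1, $2, L3        | $0=0 $1=14 $2=5 $3=11 $4=14 $5=0 $6=3  [not taken]
PC=2  xor  $1, $0, $4        | $0=0 $1=14 $2=5 $3=11 $4=14 $5=0 $6=3
PC=3  andi  $2, $4, 13       | $0=0 $1=14 $2=12 $3=11 $4=14 $5=0 $6=3
PC=4  sub  $1, $4, $4        | $0=0 $1=0 $2=12 $3=11 $4=14 $5=0 $6=3
PC=5  add  $1, $3, $6        | $0=0 $1=14 $2=12 $3=11 $4=14 $5=0 $6=3
PC=6  bne  $4, $0, L10       | $0=0 $1=14 $2=12 $3=11 $4=14 $5=0 $6=3  [TAKEN]
PC=7  or   $4, $6, $5        | $0=0 $1=14 $2=12 $3=11 $4=3 $5=0 $6=3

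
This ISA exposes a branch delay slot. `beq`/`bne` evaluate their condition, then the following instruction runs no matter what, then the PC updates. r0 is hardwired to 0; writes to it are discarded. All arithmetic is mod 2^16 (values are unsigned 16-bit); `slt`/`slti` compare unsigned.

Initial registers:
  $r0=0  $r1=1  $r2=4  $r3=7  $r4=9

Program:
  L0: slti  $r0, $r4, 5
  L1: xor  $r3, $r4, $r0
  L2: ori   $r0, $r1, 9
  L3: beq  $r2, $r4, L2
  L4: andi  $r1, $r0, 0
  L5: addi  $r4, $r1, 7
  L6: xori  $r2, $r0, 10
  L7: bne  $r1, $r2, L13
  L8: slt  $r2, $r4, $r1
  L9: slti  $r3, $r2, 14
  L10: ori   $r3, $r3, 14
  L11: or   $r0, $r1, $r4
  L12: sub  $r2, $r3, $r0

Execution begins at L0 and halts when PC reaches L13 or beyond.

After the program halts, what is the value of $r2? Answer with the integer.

PC=0  slti  $r0, $r4, 5      | $r0=0 $r1=1 $r2=4 $r3=7 $r4=9
PC=1  xor  $r3, $r4, $r0     | $r0=0 $r1=1 $r2=4 $r3=9 $r4=9
PC=2  ori   $r0, $r1, 9      | $r0=0 $r1=1 $r2=4 $r3=9 $r4=9
PC=3  beq  $r2, $r4, L2      | $r0=0 $r1=1 $r2=4 $r3=9 $r4=9  [not taken]
PC=4  andi  $r1, $r0, 0      | $r0=0 $r1=0 $r2=4 $r3=9 $r4=9
PC=5  addi  $r4, $r1, 7      | $r0=0 $r1=0 $r2=4 $r3=9 $r4=7
PC=6  xori  $r2, $r0, 10     | $r0=0 $r1=0 $r2=10 $r3=9 $r4=7
PC=7  bne  $r1, $r2, L13     | $r0=0 $r1=0 $r2=10 $r3=9 $r4=7  [TAKEN]
PC=8  slt  $r2, $r4, $r1     | $r0=0 $r1=0 $r2=0 $r3=9 $r4=7

0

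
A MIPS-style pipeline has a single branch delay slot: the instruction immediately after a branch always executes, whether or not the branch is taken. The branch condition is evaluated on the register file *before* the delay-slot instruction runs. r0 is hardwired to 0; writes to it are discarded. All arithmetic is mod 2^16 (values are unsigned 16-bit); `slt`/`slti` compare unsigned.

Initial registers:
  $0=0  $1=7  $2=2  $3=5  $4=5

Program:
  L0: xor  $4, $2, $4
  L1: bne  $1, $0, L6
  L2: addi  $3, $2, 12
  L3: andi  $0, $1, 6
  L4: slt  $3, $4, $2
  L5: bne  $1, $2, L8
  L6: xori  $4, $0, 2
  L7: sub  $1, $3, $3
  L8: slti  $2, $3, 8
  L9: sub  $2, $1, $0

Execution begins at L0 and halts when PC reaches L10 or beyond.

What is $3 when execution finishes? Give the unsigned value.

  step pc=0: xor  $4, $2, $4  regs=(0,7,2,5,7)
  step pc=1: bne  $1, $0, L6  cond=T  regs=(0,7,2,5,7)
  step pc=2: addi  $3, $2, 12  regs=(0,7,2,14,7)
  step pc=6: xori  $4, $0, 2  regs=(0,7,2,14,2)
  step pc=7: sub  $1, $3, $3  regs=(0,0,2,14,2)
  step pc=8: slti  $2, $3, 8  regs=(0,0,0,14,2)
  step pc=9: sub  $2, $1, $0  regs=(0,0,0,14,2)

14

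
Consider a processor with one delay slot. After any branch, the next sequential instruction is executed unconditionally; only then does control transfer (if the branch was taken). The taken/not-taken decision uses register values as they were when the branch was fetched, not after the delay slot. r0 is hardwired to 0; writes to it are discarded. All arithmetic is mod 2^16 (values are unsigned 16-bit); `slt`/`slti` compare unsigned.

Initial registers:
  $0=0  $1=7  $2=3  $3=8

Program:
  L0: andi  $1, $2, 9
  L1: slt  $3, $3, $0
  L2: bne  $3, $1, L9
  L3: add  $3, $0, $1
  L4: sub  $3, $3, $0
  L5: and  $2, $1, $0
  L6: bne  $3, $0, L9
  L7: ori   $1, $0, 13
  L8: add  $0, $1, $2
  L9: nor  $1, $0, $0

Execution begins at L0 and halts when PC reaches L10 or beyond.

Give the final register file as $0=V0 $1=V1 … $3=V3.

$0=0 $1=65535 $2=3 $3=1

  step pc=0: andi  $1, $2, 9  regs=(0,1,3,8)
  step pc=1: slt  $3, $3, $0  regs=(0,1,3,0)
  step pc=2: bne  $3, $1, L9  cond=T  regs=(0,1,3,0)
  step pc=3: add  $3, $0, $1  regs=(0,1,3,1)
  step pc=9: nor  $1, $0, $0  regs=(0,65535,3,1)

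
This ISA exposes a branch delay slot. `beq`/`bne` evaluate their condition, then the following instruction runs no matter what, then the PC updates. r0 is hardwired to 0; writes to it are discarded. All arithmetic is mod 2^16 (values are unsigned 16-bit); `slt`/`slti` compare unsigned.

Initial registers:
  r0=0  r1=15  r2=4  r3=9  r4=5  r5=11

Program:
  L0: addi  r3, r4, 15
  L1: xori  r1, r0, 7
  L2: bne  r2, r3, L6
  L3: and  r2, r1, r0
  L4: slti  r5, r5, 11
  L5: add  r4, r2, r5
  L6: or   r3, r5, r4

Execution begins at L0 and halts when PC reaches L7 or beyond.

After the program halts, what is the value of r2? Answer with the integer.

0

#0 addi  r3, r4, 15 ; 0/15/4/20/5/11
#1 xori  r1, r0, 7 ; 0/7/4/20/5/11
#2 bne  r2, r3, L6 ; 0/7/4/20/5/11 ; →target
#3 and  r2, r1, r0 ; 0/7/0/20/5/11
#6 or   r3, r5, r4 ; 0/7/0/15/5/11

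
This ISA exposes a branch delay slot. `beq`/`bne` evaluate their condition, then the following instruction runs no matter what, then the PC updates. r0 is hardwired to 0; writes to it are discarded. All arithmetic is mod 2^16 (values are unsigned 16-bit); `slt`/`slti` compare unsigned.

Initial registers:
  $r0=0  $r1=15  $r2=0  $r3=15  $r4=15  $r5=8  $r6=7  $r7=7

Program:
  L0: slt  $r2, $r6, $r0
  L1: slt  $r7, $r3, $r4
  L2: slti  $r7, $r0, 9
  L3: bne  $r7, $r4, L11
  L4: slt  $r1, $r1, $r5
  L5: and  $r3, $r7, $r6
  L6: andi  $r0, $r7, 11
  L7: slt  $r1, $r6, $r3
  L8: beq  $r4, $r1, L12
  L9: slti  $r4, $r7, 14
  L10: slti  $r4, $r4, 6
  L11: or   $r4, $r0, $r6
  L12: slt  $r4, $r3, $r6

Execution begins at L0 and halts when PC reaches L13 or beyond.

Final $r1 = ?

0

  step pc=0: slt  $r2, $r6, $r0  regs=(0,15,0,15,15,8,7,7)
  step pc=1: slt  $r7, $r3, $r4  regs=(0,15,0,15,15,8,7,0)
  step pc=2: slti  $r7, $r0, 9  regs=(0,15,0,15,15,8,7,1)
  step pc=3: bne  $r7, $r4, L11  cond=T  regs=(0,15,0,15,15,8,7,1)
  step pc=4: slt  $r1, $r1, $r5  regs=(0,0,0,15,15,8,7,1)
  step pc=11: or   $r4, $r0, $r6  regs=(0,0,0,15,7,8,7,1)
  step pc=12: slt  $r4, $r3, $r6  regs=(0,0,0,15,0,8,7,1)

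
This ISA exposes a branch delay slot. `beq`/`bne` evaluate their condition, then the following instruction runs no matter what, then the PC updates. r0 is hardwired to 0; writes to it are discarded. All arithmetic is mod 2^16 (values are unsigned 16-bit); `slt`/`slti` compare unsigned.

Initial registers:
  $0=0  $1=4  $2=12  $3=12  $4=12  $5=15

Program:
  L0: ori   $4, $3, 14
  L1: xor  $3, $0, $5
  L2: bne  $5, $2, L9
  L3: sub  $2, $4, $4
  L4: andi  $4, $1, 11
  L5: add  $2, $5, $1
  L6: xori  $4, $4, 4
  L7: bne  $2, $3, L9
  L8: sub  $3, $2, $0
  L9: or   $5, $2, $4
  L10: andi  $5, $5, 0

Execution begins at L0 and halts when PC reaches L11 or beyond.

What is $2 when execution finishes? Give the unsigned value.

[0] ori   $4, $3, 14  →  {$0:0, $1:4, $2:12, $3:12, $4:14, $5:15}
[1] xor  $3, $0, $5  →  {$0:0, $1:4, $2:12, $3:15, $4:14, $5:15}
[2] bne  $5, $2, L9  →  {$0:0, $1:4, $2:12, $3:15, $4:14, $5:15}  ⟨branch taken⟩
[3] sub  $2, $4, $4  →  {$0:0, $1:4, $2:0, $3:15, $4:14, $5:15}
[9] or   $5, $2, $4  →  {$0:0, $1:4, $2:0, $3:15, $4:14, $5:14}
[10] andi  $5, $5, 0  →  {$0:0, $1:4, $2:0, $3:15, $4:14, $5:0}

0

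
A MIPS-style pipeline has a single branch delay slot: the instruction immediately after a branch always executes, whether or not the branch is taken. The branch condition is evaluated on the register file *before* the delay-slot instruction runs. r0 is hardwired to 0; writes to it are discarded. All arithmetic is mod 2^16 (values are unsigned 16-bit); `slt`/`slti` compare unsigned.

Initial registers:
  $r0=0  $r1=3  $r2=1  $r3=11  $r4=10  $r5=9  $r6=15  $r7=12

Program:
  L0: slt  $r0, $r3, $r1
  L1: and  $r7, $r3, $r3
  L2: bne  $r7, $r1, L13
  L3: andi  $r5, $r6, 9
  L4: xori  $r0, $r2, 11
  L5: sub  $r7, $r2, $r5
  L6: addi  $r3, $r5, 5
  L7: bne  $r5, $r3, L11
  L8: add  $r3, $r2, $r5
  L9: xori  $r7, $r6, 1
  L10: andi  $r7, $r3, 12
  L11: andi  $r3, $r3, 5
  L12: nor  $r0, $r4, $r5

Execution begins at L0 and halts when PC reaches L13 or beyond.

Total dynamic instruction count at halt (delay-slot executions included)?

  step pc=0: slt  $r0, $r3, $r1  regs=(0,3,1,11,10,9,15,12)
  step pc=1: and  $r7, $r3, $r3  regs=(0,3,1,11,10,9,15,11)
  step pc=2: bne  $r7, $r1, L13  cond=T  regs=(0,3,1,11,10,9,15,11)
  step pc=3: andi  $r5, $r6, 9  regs=(0,3,1,11,10,9,15,11)

4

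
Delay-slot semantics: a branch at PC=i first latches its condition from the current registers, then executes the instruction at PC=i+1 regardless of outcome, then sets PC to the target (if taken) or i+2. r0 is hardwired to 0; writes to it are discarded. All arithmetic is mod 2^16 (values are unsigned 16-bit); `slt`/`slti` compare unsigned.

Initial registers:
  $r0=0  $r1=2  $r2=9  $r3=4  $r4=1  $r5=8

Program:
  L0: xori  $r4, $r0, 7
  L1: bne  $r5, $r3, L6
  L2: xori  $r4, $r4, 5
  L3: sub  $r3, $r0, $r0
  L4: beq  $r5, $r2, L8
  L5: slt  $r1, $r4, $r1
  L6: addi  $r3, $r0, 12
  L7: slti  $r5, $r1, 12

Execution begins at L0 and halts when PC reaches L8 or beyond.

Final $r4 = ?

PC=0  xori  $r4, $r0, 7      | $r0=0 $r1=2 $r2=9 $r3=4 $r4=7 $r5=8
PC=1  bne  $r5, $r3, L6      | $r0=0 $r1=2 $r2=9 $r3=4 $r4=7 $r5=8  [TAKEN]
PC=2  xori  $r4, $r4, 5      | $r0=0 $r1=2 $r2=9 $r3=4 $r4=2 $r5=8
PC=6  addi  $r3, $r0, 12     | $r0=0 $r1=2 $r2=9 $r3=12 $r4=2 $r5=8
PC=7  slti  $r5, $r1, 12     | $r0=0 $r1=2 $r2=9 $r3=12 $r4=2 $r5=1

2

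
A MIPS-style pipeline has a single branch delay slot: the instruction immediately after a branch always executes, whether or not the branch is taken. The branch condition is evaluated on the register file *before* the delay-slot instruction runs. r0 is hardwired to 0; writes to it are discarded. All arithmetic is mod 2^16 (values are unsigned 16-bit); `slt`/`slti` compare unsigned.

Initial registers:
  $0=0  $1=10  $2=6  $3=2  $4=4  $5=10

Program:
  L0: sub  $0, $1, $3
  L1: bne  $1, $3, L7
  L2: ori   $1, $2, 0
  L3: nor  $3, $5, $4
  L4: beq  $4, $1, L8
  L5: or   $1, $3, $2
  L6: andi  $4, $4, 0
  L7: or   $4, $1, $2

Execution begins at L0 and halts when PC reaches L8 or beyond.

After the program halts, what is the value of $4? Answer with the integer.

  step pc=0: sub  $0, $1, $3  regs=(0,10,6,2,4,10)
  step pc=1: bne  $1, $3, L7  cond=T  regs=(0,10,6,2,4,10)
  step pc=2: ori   $1, $2, 0  regs=(0,6,6,2,4,10)
  step pc=7: or   $4, $1, $2  regs=(0,6,6,2,6,10)

6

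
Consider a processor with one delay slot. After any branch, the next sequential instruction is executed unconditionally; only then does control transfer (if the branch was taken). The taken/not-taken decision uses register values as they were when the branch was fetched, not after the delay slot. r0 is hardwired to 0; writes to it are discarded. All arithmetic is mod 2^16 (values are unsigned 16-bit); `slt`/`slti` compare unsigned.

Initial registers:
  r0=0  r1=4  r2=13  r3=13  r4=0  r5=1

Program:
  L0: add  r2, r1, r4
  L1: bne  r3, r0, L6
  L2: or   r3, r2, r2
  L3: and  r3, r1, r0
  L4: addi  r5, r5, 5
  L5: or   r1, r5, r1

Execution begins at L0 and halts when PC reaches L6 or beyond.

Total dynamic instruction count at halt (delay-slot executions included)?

3

#0 add  r2, r1, r4 ; 0/4/4/13/0/1
#1 bne  r3, r0, L6 ; 0/4/4/13/0/1 ; →target
#2 or   r3, r2, r2 ; 0/4/4/4/0/1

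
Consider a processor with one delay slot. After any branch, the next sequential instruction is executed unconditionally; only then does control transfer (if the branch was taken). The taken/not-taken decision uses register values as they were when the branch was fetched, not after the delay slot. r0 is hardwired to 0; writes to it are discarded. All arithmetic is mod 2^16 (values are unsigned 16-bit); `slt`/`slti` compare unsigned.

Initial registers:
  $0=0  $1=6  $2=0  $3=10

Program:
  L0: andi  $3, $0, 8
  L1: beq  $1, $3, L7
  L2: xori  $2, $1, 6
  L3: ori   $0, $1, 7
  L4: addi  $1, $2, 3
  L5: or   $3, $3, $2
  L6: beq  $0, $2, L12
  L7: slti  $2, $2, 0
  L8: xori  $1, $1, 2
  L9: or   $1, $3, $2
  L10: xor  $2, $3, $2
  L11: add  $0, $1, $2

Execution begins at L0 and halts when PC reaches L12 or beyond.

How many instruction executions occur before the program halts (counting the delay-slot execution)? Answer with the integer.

[0] andi  $3, $0, 8  →  {$0:0, $1:6, $2:0, $3:0}
[1] beq  $1, $3, L7  →  {$0:0, $1:6, $2:0, $3:0}  ⟨branch fallthrough⟩
[2] xori  $2, $1, 6  →  {$0:0, $1:6, $2:0, $3:0}
[3] ori   $0, $1, 7  →  {$0:0, $1:6, $2:0, $3:0}
[4] addi  $1, $2, 3  →  {$0:0, $1:3, $2:0, $3:0}
[5] or   $3, $3, $2  →  {$0:0, $1:3, $2:0, $3:0}
[6] beq  $0, $2, L12  →  {$0:0, $1:3, $2:0, $3:0}  ⟨branch taken⟩
[7] slti  $2, $2, 0  →  {$0:0, $1:3, $2:0, $3:0}

8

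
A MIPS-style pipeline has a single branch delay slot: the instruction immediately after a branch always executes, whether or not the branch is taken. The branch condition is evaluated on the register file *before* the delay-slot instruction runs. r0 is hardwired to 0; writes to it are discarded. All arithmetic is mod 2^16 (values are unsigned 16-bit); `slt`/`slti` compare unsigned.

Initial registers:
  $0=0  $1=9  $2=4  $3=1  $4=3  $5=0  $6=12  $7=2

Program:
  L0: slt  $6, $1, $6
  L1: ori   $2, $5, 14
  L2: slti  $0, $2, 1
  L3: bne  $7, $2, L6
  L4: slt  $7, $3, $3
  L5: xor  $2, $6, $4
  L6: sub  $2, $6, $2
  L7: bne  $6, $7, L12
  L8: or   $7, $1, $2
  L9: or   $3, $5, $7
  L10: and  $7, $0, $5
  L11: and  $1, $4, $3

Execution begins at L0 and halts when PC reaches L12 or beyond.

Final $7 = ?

[0] slt  $6, $1, $6  →  {$0:0, $1:9, $2:4, $3:1, $4:3, $5:0, $6:1, $7:2}
[1] ori   $2, $5, 14  →  {$0:0, $1:9, $2:14, $3:1, $4:3, $5:0, $6:1, $7:2}
[2] slti  $0, $2, 1  →  {$0:0, $1:9, $2:14, $3:1, $4:3, $5:0, $6:1, $7:2}
[3] bne  $7, $2, L6  →  {$0:0, $1:9, $2:14, $3:1, $4:3, $5:0, $6:1, $7:2}  ⟨branch taken⟩
[4] slt  $7, $3, $3  →  {$0:0, $1:9, $2:14, $3:1, $4:3, $5:0, $6:1, $7:0}
[6] sub  $2, $6, $2  →  {$0:0, $1:9, $2:65523, $3:1, $4:3, $5:0, $6:1, $7:0}
[7] bne  $6, $7, L12  →  {$0:0, $1:9, $2:65523, $3:1, $4:3, $5:0, $6:1, $7:0}  ⟨branch taken⟩
[8] or   $7, $1, $2  →  {$0:0, $1:9, $2:65523, $3:1, $4:3, $5:0, $6:1, $7:65531}

65531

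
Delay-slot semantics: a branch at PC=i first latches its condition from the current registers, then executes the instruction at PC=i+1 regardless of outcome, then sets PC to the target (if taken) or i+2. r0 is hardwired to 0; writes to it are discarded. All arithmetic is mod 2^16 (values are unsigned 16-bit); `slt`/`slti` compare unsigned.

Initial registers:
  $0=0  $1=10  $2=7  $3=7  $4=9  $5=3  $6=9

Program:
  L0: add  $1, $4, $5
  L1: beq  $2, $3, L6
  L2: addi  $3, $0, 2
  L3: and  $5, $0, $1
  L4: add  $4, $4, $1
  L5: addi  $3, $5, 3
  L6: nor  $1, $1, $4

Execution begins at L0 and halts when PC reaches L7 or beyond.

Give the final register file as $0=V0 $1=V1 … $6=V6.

$0=0 $1=65522 $2=7 $3=2 $4=9 $5=3 $6=9

PC=0  add  $1, $4, $5        | $0=0 $1=12 $2=7 $3=7 $4=9 $5=3 $6=9
PC=1  beq  $2, $3, L6        | $0=0 $1=12 $2=7 $3=7 $4=9 $5=3 $6=9  [TAKEN]
PC=2  addi  $3, $0, 2        | $0=0 $1=12 $2=7 $3=2 $4=9 $5=3 $6=9
PC=6  nor  $1, $1, $4        | $0=0 $1=65522 $2=7 $3=2 $4=9 $5=3 $6=9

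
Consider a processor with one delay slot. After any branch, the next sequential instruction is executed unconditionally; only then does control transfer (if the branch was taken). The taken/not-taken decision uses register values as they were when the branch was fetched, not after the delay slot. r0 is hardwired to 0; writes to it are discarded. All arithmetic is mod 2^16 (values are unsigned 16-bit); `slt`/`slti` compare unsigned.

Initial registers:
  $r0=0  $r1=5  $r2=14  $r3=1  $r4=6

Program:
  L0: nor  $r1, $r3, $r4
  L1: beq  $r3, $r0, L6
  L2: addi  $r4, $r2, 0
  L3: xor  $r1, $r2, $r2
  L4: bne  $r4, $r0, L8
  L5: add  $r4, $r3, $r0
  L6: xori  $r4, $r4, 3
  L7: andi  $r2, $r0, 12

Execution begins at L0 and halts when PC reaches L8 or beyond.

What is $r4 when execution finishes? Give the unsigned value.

[0] nor  $r1, $r3, $r4  →  {$r0:0, $r1:65528, $r2:14, $r3:1, $r4:6}
[1] beq  $r3, $r0, L6  →  {$r0:0, $r1:65528, $r2:14, $r3:1, $r4:6}  ⟨branch fallthrough⟩
[2] addi  $r4, $r2, 0  →  {$r0:0, $r1:65528, $r2:14, $r3:1, $r4:14}
[3] xor  $r1, $r2, $r2  →  {$r0:0, $r1:0, $r2:14, $r3:1, $r4:14}
[4] bne  $r4, $r0, L8  →  {$r0:0, $r1:0, $r2:14, $r3:1, $r4:14}  ⟨branch taken⟩
[5] add  $r4, $r3, $r0  →  {$r0:0, $r1:0, $r2:14, $r3:1, $r4:1}

1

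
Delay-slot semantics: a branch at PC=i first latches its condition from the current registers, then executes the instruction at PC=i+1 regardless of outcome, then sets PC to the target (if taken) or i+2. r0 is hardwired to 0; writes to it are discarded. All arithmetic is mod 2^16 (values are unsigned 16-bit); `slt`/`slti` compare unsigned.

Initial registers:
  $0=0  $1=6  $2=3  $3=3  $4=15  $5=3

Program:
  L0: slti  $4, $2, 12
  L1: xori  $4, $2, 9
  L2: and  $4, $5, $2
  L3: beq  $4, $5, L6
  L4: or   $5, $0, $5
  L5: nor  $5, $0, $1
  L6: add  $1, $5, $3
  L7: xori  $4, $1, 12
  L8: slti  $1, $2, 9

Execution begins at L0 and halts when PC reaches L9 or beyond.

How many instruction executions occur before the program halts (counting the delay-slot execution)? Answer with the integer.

PC=0  slti  $4, $2, 12       | $0=0 $1=6 $2=3 $3=3 $4=1 $5=3
PC=1  xori  $4, $2, 9        | $0=0 $1=6 $2=3 $3=3 $4=10 $5=3
PC=2  and  $4, $5, $2        | $0=0 $1=6 $2=3 $3=3 $4=3 $5=3
PC=3  beq  $4, $5, L6        | $0=0 $1=6 $2=3 $3=3 $4=3 $5=3  [TAKEN]
PC=4  or   $5, $0, $5        | $0=0 $1=6 $2=3 $3=3 $4=3 $5=3
PC=6  add  $1, $5, $3        | $0=0 $1=6 $2=3 $3=3 $4=3 $5=3
PC=7  xori  $4, $1, 12       | $0=0 $1=6 $2=3 $3=3 $4=10 $5=3
PC=8  slti  $1, $2, 9        | $0=0 $1=1 $2=3 $3=3 $4=10 $5=3

8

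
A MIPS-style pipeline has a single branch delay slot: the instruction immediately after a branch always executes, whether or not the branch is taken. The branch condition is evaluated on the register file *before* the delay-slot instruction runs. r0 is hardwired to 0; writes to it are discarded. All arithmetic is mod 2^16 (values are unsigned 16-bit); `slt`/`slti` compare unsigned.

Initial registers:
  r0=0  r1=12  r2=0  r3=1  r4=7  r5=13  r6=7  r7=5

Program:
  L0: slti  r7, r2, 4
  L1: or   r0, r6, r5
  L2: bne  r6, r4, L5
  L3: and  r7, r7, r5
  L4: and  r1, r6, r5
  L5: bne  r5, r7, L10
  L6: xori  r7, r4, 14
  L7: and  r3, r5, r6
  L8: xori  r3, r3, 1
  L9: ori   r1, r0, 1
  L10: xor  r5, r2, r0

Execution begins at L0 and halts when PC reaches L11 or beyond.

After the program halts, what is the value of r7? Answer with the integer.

9

PC=0  slti  r7, r2, 4        | r0=0 r1=12 r2=0 r3=1 r4=7 r5=13 r6=7 r7=1
PC=1  or   r0, r6, r5        | r0=0 r1=12 r2=0 r3=1 r4=7 r5=13 r6=7 r7=1
PC=2  bne  r6, r4, L5        | r0=0 r1=12 r2=0 r3=1 r4=7 r5=13 r6=7 r7=1  [not taken]
PC=3  and  r7, r7, r5        | r0=0 r1=12 r2=0 r3=1 r4=7 r5=13 r6=7 r7=1
PC=4  and  r1, r6, r5        | r0=0 r1=5 r2=0 r3=1 r4=7 r5=13 r6=7 r7=1
PC=5  bne  r5, r7, L10       | r0=0 r1=5 r2=0 r3=1 r4=7 r5=13 r6=7 r7=1  [TAKEN]
PC=6  xori  r7, r4, 14       | r0=0 r1=5 r2=0 r3=1 r4=7 r5=13 r6=7 r7=9
PC=10 xor  r5, r2, r0        | r0=0 r1=5 r2=0 r3=1 r4=7 r5=0 r6=7 r7=9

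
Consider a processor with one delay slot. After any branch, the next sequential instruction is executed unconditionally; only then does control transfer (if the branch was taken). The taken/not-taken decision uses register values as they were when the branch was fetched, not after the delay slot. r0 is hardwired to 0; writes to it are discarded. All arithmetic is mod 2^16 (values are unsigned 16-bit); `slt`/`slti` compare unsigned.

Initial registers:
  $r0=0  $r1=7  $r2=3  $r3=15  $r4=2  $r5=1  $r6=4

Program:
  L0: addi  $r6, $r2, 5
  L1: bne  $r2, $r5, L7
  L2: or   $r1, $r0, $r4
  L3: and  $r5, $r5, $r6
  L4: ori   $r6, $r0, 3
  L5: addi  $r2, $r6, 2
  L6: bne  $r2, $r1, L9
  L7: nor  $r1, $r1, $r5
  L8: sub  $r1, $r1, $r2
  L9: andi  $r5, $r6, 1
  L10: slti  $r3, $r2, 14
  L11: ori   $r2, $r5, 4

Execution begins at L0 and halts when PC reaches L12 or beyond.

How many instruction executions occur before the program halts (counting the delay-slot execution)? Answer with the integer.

8

  step pc=0: addi  $r6, $r2, 5  regs=(0,7,3,15,2,1,8)
  step pc=1: bne  $r2, $r5, L7  cond=T  regs=(0,7,3,15,2,1,8)
  step pc=2: or   $r1, $r0, $r4  regs=(0,2,3,15,2,1,8)
  step pc=7: nor  $r1, $r1, $r5  regs=(0,65532,3,15,2,1,8)
  step pc=8: sub  $r1, $r1, $r2  regs=(0,65529,3,15,2,1,8)
  step pc=9: andi  $r5, $r6, 1  regs=(0,65529,3,15,2,0,8)
  step pc=10: slti  $r3, $r2, 14  regs=(0,65529,3,1,2,0,8)
  step pc=11: ori   $r2, $r5, 4  regs=(0,65529,4,1,2,0,8)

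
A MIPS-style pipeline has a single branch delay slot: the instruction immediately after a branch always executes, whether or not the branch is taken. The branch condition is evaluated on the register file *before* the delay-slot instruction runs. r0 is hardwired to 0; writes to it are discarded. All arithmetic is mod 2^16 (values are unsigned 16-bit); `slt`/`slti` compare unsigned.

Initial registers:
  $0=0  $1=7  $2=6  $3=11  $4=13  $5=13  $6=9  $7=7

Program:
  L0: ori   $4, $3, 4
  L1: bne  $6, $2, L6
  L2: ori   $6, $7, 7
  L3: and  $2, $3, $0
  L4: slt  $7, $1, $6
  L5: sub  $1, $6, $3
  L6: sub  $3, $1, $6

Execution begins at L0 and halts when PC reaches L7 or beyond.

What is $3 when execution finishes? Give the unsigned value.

0

[0] ori   $4, $3, 4  →  {$0:0, $1:7, $2:6, $3:11, $4:15, $5:13, $6:9, $7:7}
[1] bne  $6, $2, L6  →  {$0:0, $1:7, $2:6, $3:11, $4:15, $5:13, $6:9, $7:7}  ⟨branch taken⟩
[2] ori   $6, $7, 7  →  {$0:0, $1:7, $2:6, $3:11, $4:15, $5:13, $6:7, $7:7}
[6] sub  $3, $1, $6  →  {$0:0, $1:7, $2:6, $3:0, $4:15, $5:13, $6:7, $7:7}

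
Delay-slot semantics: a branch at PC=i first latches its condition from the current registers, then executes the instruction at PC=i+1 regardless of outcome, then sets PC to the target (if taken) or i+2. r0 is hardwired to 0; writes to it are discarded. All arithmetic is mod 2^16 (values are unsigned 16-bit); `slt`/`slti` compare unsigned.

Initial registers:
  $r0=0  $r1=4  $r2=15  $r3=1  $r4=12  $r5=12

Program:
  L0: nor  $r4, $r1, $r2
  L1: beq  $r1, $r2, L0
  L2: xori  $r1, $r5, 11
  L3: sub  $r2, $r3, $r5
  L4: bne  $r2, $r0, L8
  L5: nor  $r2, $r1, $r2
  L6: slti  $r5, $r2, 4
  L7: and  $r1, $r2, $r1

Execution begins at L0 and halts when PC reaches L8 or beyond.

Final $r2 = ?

8

PC=0  nor  $r4, $r1, $r2     | $r0=0 $r1=4 $r2=15 $r3=1 $r4=65520 $r5=12
PC=1  beq  $r1, $r2, L0      | $r0=0 $r1=4 $r2=15 $r3=1 $r4=65520 $r5=12  [not taken]
PC=2  xori  $r1, $r5, 11     | $r0=0 $r1=7 $r2=15 $r3=1 $r4=65520 $r5=12
PC=3  sub  $r2, $r3, $r5     | $r0=0 $r1=7 $r2=65525 $r3=1 $r4=65520 $r5=12
PC=4  bne  $r2, $r0, L8      | $r0=0 $r1=7 $r2=65525 $r3=1 $r4=65520 $r5=12  [TAKEN]
PC=5  nor  $r2, $r1, $r2     | $r0=0 $r1=7 $r2=8 $r3=1 $r4=65520 $r5=12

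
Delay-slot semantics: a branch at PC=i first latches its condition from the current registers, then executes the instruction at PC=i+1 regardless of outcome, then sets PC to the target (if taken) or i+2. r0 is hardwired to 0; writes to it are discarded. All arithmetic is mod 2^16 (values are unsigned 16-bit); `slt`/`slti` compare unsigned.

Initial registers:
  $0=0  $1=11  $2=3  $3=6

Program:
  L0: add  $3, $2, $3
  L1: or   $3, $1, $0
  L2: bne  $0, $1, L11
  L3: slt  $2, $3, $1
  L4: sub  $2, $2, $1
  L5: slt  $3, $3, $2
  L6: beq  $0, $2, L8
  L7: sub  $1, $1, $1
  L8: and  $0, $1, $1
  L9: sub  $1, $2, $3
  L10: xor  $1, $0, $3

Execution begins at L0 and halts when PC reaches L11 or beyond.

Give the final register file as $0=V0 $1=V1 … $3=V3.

  step pc=0: add  $3, $2, $3  regs=(0,11,3,9)
  step pc=1: or   $3, $1, $0  regs=(0,11,3,11)
  step pc=2: bne  $0, $1, L11  cond=T  regs=(0,11,3,11)
  step pc=3: slt  $2, $3, $1  regs=(0,11,0,11)

$0=0 $1=11 $2=0 $3=11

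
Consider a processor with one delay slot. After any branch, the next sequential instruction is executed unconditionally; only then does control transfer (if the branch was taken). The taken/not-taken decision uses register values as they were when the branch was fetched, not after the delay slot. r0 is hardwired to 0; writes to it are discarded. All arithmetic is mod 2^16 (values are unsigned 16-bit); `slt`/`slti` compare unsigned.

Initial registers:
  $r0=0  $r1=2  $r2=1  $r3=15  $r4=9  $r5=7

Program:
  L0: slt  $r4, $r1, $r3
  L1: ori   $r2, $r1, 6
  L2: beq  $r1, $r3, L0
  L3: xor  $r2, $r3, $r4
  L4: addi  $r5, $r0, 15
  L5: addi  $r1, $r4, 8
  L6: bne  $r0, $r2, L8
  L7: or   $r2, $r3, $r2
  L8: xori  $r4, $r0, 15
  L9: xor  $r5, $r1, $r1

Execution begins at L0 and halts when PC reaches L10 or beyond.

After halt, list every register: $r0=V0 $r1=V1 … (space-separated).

$r0=0 $r1=9 $r2=15 $r3=15 $r4=15 $r5=0

#0 slt  $r4, $r1, $r3 ; 0/2/1/15/1/7
#1 ori   $r2, $r1, 6 ; 0/2/6/15/1/7
#2 beq  $r1, $r3, L0 ; 0/2/6/15/1/7 ; →fallthru
#3 xor  $r2, $r3, $r4 ; 0/2/14/15/1/7
#4 addi  $r5, $r0, 15 ; 0/2/14/15/1/15
#5 addi  $r1, $r4, 8 ; 0/9/14/15/1/15
#6 bne  $r0, $r2, L8 ; 0/9/14/15/1/15 ; →target
#7 or   $r2, $r3, $r2 ; 0/9/15/15/1/15
#8 xori  $r4, $r0, 15 ; 0/9/15/15/15/15
#9 xor  $r5, $r1, $r1 ; 0/9/15/15/15/0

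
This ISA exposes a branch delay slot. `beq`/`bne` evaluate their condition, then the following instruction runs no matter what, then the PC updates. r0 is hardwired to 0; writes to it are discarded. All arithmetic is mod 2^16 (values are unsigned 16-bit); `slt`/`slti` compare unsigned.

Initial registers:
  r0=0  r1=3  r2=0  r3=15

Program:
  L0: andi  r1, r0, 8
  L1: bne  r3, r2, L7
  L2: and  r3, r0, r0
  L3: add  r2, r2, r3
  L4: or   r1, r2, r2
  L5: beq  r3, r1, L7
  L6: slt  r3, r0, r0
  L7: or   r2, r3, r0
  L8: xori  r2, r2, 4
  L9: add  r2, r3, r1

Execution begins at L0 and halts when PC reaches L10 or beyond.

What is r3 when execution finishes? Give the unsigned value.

[0] andi  r1, r0, 8  →  {r0:0, r1:0, r2:0, r3:15}
[1] bne  r3, r2, L7  →  {r0:0, r1:0, r2:0, r3:15}  ⟨branch taken⟩
[2] and  r3, r0, r0  →  {r0:0, r1:0, r2:0, r3:0}
[7] or   r2, r3, r0  →  {r0:0, r1:0, r2:0, r3:0}
[8] xori  r2, r2, 4  →  {r0:0, r1:0, r2:4, r3:0}
[9] add  r2, r3, r1  →  {r0:0, r1:0, r2:0, r3:0}

0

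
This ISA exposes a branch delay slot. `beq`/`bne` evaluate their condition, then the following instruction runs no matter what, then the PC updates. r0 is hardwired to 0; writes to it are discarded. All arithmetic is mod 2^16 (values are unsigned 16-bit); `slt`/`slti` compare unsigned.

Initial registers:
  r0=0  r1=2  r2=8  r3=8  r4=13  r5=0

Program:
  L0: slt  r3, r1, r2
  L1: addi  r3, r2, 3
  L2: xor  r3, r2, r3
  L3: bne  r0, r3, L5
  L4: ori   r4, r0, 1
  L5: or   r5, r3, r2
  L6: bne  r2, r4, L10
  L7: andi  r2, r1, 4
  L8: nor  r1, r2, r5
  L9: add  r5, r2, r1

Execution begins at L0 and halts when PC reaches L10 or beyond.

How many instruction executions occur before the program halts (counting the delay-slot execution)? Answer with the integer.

PC=0  slt  r3, r1, r2        | r0=0 r1=2 r2=8 r3=1 r4=13 r5=0
PC=1  addi  r3, r2, 3        | r0=0 r1=2 r2=8 r3=11 r4=13 r5=0
PC=2  xor  r3, r2, r3        | r0=0 r1=2 r2=8 r3=3 r4=13 r5=0
PC=3  bne  r0, r3, L5        | r0=0 r1=2 r2=8 r3=3 r4=13 r5=0  [TAKEN]
PC=4  ori   r4, r0, 1        | r0=0 r1=2 r2=8 r3=3 r4=1 r5=0
PC=5  or   r5, r3, r2        | r0=0 r1=2 r2=8 r3=3 r4=1 r5=11
PC=6  bne  r2, r4, L10       | r0=0 r1=2 r2=8 r3=3 r4=1 r5=11  [TAKEN]
PC=7  andi  r2, r1, 4        | r0=0 r1=2 r2=0 r3=3 r4=1 r5=11

8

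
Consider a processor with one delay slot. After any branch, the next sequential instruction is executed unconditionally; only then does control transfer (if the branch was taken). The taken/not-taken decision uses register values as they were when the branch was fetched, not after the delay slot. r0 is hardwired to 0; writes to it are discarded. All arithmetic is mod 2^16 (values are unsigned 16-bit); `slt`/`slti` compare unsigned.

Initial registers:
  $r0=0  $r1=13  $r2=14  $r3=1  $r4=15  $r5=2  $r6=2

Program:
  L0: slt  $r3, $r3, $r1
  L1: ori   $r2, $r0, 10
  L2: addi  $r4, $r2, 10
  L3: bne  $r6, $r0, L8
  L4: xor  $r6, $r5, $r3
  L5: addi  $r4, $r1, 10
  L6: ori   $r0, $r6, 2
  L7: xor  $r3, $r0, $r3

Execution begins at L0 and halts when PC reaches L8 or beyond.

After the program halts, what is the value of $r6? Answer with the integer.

PC=0  slt  $r3, $r3, $r1     | $r0=0 $r1=13 $r2=14 $r3=1 $r4=15 $r5=2 $r6=2
PC=1  ori   $r2, $r0, 10     | $r0=0 $r1=13 $r2=10 $r3=1 $r4=15 $r5=2 $r6=2
PC=2  addi  $r4, $r2, 10     | $r0=0 $r1=13 $r2=10 $r3=1 $r4=20 $r5=2 $r6=2
PC=3  bne  $r6, $r0, L8      | $r0=0 $r1=13 $r2=10 $r3=1 $r4=20 $r5=2 $r6=2  [TAKEN]
PC=4  xor  $r6, $r5, $r3     | $r0=0 $r1=13 $r2=10 $r3=1 $r4=20 $r5=2 $r6=3

3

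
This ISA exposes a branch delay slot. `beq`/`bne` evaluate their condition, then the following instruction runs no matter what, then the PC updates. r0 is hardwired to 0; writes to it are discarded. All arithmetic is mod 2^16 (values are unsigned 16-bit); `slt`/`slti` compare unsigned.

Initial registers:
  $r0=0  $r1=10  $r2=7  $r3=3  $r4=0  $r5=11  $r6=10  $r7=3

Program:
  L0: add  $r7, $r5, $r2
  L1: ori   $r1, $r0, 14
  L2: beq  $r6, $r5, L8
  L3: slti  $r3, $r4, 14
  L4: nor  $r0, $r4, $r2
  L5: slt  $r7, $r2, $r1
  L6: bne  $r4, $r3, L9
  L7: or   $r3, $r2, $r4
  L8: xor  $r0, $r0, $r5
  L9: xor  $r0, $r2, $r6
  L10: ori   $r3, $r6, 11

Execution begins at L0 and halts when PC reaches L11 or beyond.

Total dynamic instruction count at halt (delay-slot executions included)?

#0 add  $r7, $r5, $r2 ; 0/10/7/3/0/11/10/18
#1 ori   $r1, $r0, 14 ; 0/14/7/3/0/11/10/18
#2 beq  $r6, $r5, L8 ; 0/14/7/3/0/11/10/18 ; →fallthru
#3 slti  $r3, $r4, 14 ; 0/14/7/1/0/11/10/18
#4 nor  $r0, $r4, $r2 ; 0/14/7/1/0/11/10/18
#5 slt  $r7, $r2, $r1 ; 0/14/7/1/0/11/10/1
#6 bne  $r4, $r3, L9 ; 0/14/7/1/0/11/10/1 ; →target
#7 or   $r3, $r2, $r4 ; 0/14/7/7/0/11/10/1
#9 xor  $r0, $r2, $r6 ; 0/14/7/7/0/11/10/1
#10 ori   $r3, $r6, 11 ; 0/14/7/11/0/11/10/1

10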